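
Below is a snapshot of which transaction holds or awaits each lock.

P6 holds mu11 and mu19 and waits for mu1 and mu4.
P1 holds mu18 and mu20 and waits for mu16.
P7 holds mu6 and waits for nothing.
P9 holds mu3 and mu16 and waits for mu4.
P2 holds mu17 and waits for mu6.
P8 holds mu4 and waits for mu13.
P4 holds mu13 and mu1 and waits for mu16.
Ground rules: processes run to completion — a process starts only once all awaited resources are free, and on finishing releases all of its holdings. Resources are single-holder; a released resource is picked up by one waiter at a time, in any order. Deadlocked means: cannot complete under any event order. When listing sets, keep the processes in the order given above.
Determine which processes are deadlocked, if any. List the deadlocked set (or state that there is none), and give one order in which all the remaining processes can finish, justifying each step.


The deadlocked set is P6, P1, P9, P8 and P4.
Key observation: the wait chain closes on itself along P8 -> P4 -> P9 -> P8; P6 and P1 wait into the deadlock from upstream.
A valid finishing order for the others: P7, P2.
Walking it through:
  P7 waits on nothing -> runs at once and releases mu6
  P2 waits on mu6 — all released -> runs and releases mu17


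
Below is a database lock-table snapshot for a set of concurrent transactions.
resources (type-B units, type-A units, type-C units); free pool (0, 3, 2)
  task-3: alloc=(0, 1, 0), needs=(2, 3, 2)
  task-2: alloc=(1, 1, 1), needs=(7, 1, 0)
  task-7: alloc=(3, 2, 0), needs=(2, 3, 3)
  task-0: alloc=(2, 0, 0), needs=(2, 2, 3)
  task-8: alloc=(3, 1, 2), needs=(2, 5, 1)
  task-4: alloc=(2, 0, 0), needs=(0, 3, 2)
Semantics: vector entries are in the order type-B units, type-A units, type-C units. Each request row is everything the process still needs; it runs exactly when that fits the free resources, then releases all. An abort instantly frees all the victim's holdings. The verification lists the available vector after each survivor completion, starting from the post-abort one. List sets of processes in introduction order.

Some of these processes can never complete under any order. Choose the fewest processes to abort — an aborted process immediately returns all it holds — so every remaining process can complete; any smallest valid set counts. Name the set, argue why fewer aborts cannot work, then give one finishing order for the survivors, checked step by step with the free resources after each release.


Abort task-7.
Key observation: before aborting task-7, task-8 was permanently blocked — no order could ever run it; afterwards it completes at step 1.
Why nothing smaller works: aborting no one leaves the state deadlocked as given.
Survivors finish in the order: task-8, task-4, task-0, task-2, task-3. Walking it through (pool after the aborts first):
  pool = (3, 5, 2)
  run task-8 (needs (2, 5, 1), free (3, 5, 2)); after release of (3, 1, 2) the pool is (6, 6, 4)
  run task-4 (needs (0, 3, 2), free (6, 6, 4)); after release of (2, 0, 0) the pool is (8, 6, 4)
  run task-0 (needs (2, 2, 3), free (8, 6, 4)); after release of (2, 0, 0) the pool is (10, 6, 4)
  run task-2 (needs (7, 1, 0), free (10, 6, 4)); after release of (1, 1, 1) the pool is (11, 7, 5)
  run task-3 (needs (2, 3, 2), free (11, 7, 5)); after release of (0, 1, 0) the pool is (11, 8, 5)


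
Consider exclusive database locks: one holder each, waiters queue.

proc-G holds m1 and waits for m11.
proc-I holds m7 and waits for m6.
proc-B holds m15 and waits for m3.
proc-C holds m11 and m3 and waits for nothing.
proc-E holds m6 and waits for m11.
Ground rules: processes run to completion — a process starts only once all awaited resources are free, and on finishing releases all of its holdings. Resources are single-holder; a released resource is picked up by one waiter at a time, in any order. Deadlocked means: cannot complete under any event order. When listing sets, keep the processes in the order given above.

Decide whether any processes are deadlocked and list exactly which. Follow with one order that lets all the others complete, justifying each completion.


No process is deadlocked.
Key observation: the wait relation is loop-free; peeling off processes with no waits unwinds the whole state.
The rest can finish in the order proc-C, proc-B, proc-E, proc-I, proc-G.
Walking it through:
  proc-C waits on nothing -> runs at once and releases m11 and m3
  run proc-B (all its waits — m3 — are resolved); releases m15
  run proc-E (all its waits — m11 — are resolved); releases m6
  run proc-I (all its waits — m6 — are resolved); releases m7
  run proc-G (all its waits — m11 — are resolved); releases m1


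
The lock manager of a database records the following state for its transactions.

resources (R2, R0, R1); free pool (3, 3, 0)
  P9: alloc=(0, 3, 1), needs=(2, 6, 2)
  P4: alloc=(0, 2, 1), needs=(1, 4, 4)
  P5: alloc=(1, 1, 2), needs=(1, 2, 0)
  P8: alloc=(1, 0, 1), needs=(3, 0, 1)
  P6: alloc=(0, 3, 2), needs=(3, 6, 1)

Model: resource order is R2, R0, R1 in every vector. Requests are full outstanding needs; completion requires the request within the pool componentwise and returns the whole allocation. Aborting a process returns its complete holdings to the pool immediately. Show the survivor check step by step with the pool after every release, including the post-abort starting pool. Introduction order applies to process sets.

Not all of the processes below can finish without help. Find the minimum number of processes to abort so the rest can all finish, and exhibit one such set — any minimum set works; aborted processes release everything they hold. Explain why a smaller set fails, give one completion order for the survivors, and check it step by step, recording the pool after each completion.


Abort P9.
Key observation: before aborting P9, P6 was permanently blocked — no order could ever run it; afterwards it completes at step 1.
No smaller set exists: with zero aborts the deadlock remains.
One survivor order: P6, P5, P4, P8. Verifying each step (post-abort pool first):
  pool = (3, 6, 1)
  P6: need (3, 6, 1) fits (3, 6, 1); releases (0, 3, 2), pool now (3, 9, 3)
  P5: need (1, 2, 0) fits (3, 9, 3); releases (1, 1, 2), pool now (4, 10, 5)
  P4: need (1, 4, 4) fits (4, 10, 5); releases (0, 2, 1), pool now (4, 12, 6)
  P8: need (3, 0, 1) fits (4, 12, 6); releases (1, 0, 1), pool now (5, 12, 7)


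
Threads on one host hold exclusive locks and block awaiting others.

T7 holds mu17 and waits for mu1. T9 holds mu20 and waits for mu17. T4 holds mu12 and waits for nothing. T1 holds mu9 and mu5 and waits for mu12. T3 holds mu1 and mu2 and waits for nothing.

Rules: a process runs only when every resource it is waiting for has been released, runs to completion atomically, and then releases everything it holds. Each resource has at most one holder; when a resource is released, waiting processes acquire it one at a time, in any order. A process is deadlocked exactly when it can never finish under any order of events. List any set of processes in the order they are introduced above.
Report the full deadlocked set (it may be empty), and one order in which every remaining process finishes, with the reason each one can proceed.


Nothing here is deadlocked.
Key observation: the waits form no ring: some process can always run, and its releases unblock the others one by one.
One completion order for the rest: T3, T7, T4, T9, T1.
Verifying each step:
  run T3 (it waits on nothing); releases mu1 and mu2
  run T7 (all its waits — mu1 — are resolved); releases mu17
  run T4 (it waits on nothing); releases mu12
  run T9 (all its waits — mu17 — are resolved); releases mu20
  run T1 (all its waits — mu12 — are resolved); releases mu9 and mu5


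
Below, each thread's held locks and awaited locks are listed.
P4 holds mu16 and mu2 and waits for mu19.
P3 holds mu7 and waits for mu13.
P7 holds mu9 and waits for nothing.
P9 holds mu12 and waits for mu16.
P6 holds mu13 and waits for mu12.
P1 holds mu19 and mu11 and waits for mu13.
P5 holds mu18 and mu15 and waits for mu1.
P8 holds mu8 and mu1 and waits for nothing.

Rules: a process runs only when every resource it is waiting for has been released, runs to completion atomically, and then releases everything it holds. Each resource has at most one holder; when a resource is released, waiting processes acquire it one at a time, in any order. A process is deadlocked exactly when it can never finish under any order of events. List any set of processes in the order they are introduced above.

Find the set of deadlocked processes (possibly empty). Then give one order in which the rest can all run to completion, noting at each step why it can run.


The deadlocked set is P4, P3, P9, P6 and P1.
Key observation: the waits loop around P4 -> P1 -> P6 -> P9 -> P4 with no way out; P3 waits into the deadlock from upstream.
One completion order for the rest: P7, P8, P5.
Walking it through:
  P7 waits on nothing -> runs at once and releases mu9
  P8 waits on nothing -> runs at once and releases mu8 and mu1
  P5: everything it awaited (mu1) is free; runs, freeing mu18 and mu15


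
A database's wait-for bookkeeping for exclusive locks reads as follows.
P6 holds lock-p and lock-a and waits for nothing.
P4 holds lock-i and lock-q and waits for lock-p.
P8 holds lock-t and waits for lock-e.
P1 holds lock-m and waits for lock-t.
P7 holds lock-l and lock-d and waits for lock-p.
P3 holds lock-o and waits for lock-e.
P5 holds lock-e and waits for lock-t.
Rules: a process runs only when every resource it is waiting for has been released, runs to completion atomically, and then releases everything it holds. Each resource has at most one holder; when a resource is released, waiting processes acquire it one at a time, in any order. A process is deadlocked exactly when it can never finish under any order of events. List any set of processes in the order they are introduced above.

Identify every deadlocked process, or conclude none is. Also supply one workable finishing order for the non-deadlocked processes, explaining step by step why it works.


The deadlocked set is P8, P1, P3 and P5.
Key observation: nobody on the ring P8 -> P5 -> P8 can start until another member finishes, which never happens; P1 and P3 wait into the deadlock from upstream.
A valid finishing order for the others: P6, P7, P4.
Walking it through:
  P6 waits on nothing -> runs at once and releases lock-p and lock-a
  P7 waits on lock-p — all released -> runs and releases lock-l and lock-d
  P4 waits on lock-p — all released -> runs and releases lock-i and lock-q


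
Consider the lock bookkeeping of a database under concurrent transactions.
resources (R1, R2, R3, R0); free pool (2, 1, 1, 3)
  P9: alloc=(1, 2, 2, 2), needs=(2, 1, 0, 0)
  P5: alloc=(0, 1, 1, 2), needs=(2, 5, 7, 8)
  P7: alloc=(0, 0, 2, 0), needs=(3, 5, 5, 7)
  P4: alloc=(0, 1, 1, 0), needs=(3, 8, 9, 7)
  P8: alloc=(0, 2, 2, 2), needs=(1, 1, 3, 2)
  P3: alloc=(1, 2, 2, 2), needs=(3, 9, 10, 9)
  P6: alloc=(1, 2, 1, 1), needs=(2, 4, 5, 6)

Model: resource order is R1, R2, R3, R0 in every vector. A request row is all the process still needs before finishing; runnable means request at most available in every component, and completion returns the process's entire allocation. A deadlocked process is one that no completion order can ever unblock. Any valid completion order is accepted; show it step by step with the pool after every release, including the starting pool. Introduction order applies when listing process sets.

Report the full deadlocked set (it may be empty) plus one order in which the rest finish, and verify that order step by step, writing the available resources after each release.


The deadlocked set is empty.
Key observation: the pool covers P9 at once, and every later process fits after earlier releases.
One completion order for the rest: P9, P8, P7, P6, P5, P4, P3. Check, step by step:
  pool = (2, 1, 1, 3)
  P9 needs (2, 1, 0, 0) <= (2, 1, 1, 3) -> finishes; pool += (1, 2, 2, 2) = (3, 3, 3, 5)
  P8 needs (1, 1, 3, 2) <= (3, 3, 3, 5) -> finishes; pool += (0, 2, 2, 2) = (3, 5, 5, 7)
  P7 needs (3, 5, 5, 7) <= (3, 5, 5, 7) -> finishes; pool += (0, 0, 2, 0) = (3, 5, 7, 7)
  P6 needs (2, 4, 5, 6) <= (3, 5, 7, 7) -> finishes; pool += (1, 2, 1, 1) = (4, 7, 8, 8)
  P5 needs (2, 5, 7, 8) <= (4, 7, 8, 8) -> finishes; pool += (0, 1, 1, 2) = (4, 8, 9, 10)
  P4 needs (3, 8, 9, 7) <= (4, 8, 9, 10) -> finishes; pool += (0, 1, 1, 0) = (4, 9, 10, 10)
  P3 needs (3, 9, 10, 9) <= (4, 9, 10, 10) -> finishes; pool += (1, 2, 2, 2) = (5, 11, 12, 12)


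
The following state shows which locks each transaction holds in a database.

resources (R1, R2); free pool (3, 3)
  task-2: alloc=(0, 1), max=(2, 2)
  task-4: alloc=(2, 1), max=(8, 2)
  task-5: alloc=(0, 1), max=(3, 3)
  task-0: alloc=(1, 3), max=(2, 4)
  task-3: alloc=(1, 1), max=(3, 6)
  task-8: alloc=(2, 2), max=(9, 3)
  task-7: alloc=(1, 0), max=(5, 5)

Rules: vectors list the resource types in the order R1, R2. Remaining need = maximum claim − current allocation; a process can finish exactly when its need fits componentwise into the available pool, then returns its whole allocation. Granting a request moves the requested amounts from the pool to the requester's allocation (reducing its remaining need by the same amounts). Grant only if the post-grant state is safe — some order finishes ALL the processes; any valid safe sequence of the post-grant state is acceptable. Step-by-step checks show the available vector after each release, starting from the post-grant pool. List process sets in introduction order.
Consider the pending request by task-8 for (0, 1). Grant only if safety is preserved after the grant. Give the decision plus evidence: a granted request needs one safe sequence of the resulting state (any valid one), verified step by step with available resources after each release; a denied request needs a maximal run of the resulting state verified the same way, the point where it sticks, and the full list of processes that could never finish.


GRANT. The post-grant state is safe; one safe sequence: task-0, task-2, task-5, task-7, task-3, task-4, task-8.
Key observation: post-grant, (3, 2) remains, and an order beginning with task-0 completes everyone.
Verifying the post-grant state step by step:
  pool = (3, 2)
  task-0 needs (1, 1) <= (3, 2) -> finishes; pool += (1, 3) = (4, 5)
  task-2 needs (2, 1) <= (4, 5) -> finishes; pool += (0, 1) = (4, 6)
  task-5 needs (3, 2) <= (4, 6) -> finishes; pool += (0, 1) = (4, 7)
  task-7 needs (4, 5) <= (4, 7) -> finishes; pool += (1, 0) = (5, 7)
  task-3 needs (2, 5) <= (5, 7) -> finishes; pool += (1, 1) = (6, 8)
  task-4 needs (6, 1) <= (6, 8) -> finishes; pool += (2, 1) = (8, 9)
  task-8 needs (7, 0) <= (8, 9) -> finishes; pool += (2, 3) = (10, 12)


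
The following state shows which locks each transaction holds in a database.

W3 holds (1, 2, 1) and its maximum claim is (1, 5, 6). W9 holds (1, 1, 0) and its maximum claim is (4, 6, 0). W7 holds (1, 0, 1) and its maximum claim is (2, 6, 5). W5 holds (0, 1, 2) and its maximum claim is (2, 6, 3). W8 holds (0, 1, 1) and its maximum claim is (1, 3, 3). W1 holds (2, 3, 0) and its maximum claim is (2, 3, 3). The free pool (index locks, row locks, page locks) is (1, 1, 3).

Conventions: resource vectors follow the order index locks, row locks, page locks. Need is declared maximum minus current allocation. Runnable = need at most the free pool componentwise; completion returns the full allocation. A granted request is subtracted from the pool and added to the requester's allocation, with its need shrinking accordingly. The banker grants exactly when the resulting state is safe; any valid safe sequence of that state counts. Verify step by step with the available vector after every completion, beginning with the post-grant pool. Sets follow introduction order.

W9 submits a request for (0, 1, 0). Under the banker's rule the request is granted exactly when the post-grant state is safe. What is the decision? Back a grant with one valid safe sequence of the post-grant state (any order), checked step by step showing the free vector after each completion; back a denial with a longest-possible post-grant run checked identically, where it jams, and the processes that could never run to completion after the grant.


GRANT — the state after the grant stays safe, e.g. via W1, W8, W9, W5, W3, W7.
Key observation: post-grant, (1, 0, 3) remains, and an order beginning with W1 completes everyone.
Step-by-step check of the post-grant state:
  pool = (1, 0, 3)
  run W1 (needs (0, 0, 3), free (1, 0, 3)); after release of (2, 3, 0) the pool is (3, 3, 3)
  run W8 (needs (1, 2, 2), free (3, 3, 3)); after release of (0, 1, 1) the pool is (3, 4, 4)
  run W9 (needs (3, 4, 0), free (3, 4, 4)); after release of (1, 2, 0) the pool is (4, 6, 4)
  run W5 (needs (2, 5, 1), free (4, 6, 4)); after release of (0, 1, 2) the pool is (4, 7, 6)
  run W3 (needs (0, 3, 5), free (4, 7, 6)); after release of (1, 2, 1) the pool is (5, 9, 7)
  run W7 (needs (1, 6, 4), free (5, 9, 7)); after release of (1, 0, 1) the pool is (6, 9, 8)


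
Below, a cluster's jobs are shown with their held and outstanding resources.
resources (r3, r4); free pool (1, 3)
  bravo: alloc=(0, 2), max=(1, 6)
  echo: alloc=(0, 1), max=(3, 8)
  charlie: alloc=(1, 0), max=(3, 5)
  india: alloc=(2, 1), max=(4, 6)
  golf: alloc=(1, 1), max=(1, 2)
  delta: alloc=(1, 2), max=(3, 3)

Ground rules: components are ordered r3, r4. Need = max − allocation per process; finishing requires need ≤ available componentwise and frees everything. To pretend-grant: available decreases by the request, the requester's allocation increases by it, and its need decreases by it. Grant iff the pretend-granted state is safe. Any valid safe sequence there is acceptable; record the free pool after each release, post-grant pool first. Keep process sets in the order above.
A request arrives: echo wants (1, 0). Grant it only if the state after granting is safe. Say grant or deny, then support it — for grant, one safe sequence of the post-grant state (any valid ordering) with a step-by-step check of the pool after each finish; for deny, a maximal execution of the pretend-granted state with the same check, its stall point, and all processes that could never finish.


DENY. Granting would leave the state unsafe.
Key observation: the pool after golf, bravo is (1, 6); every surviving request exceeds it in r3, so progress ends there.
Pretend the grant happened; the run golf, bravo goes as far as possible. Verifying each step:
  pool = (0, 3)
  golf: need (0, 1) fits (0, 3); releases (1, 1), pool now (1, 4)
  bravo: need (1, 4) fits (1, 4); releases (0, 2), pool now (1, 6)
  blocked: echo wants (2, 7), pool (1, 6) — not enough r3 and r4
  blocked: charlie wants (2, 5), pool (1, 6) — not enough r3
  blocked: india wants (2, 5), pool (1, 6) — not enough r3
  blocked: delta wants (2, 1), pool (1, 6) — not enough r3
Processes that could never finish after the grant: echo, charlie, india and delta.


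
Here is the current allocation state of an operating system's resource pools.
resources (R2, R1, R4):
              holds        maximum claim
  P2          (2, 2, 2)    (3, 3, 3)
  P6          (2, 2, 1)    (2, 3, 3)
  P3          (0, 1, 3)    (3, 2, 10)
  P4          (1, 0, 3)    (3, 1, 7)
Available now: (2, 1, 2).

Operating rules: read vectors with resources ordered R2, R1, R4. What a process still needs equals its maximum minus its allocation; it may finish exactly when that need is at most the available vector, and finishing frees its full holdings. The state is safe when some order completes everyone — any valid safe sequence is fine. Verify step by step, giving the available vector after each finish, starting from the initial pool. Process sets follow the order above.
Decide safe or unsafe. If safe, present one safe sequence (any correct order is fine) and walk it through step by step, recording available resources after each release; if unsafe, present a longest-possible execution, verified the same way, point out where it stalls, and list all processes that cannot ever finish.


The state is SAFE; one workable sequence: P2, P6, P4, P3.
Key observation: P2 marks the first exact bind of the order: its need (1, 1, 1) fits the free (2, 1, 2) with zero slack on a requested resource.
Walking it through:
  pool = (2, 1, 2)
  P2: need (1, 1, 1) fits (2, 1, 2); releases (2, 2, 2), pool now (4, 3, 4)
  P6: need (0, 1, 2) fits (4, 3, 4); releases (2, 2, 1), pool now (6, 5, 5)
  P4: need (2, 1, 4) fits (6, 5, 5); releases (1, 0, 3), pool now (7, 5, 8)
  P3: need (3, 1, 7) fits (7, 5, 8); releases (0, 1, 3), pool now (7, 6, 11)


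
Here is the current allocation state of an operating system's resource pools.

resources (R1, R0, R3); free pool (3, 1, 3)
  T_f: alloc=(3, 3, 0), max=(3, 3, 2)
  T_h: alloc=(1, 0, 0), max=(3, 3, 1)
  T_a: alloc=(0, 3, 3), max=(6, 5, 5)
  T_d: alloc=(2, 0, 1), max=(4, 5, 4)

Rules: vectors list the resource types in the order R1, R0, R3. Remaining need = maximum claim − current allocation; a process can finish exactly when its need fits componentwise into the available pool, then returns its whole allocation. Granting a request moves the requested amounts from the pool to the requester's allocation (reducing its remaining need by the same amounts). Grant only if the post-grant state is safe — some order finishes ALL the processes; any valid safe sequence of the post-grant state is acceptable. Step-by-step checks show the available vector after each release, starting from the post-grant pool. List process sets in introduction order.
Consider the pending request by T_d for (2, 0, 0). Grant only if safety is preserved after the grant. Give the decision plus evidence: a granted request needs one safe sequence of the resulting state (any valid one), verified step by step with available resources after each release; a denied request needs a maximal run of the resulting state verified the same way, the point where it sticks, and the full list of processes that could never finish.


DENY: after the grant no complete ordering would exist.
Key observation: after T_f, T_h the pool peaks at (5, 4, 3), and each blocked process is short somewhere: T_a on R1; T_d on R0.
On the post-grant state, T_f, T_h is a maximal run — nothing extends it. Walking it through:
  pool = (1, 1, 3)
  T_f: need (0, 0, 2) fits (1, 1, 3); releases (3, 3, 0), pool now (4, 4, 3)
  T_h: need (2, 3, 1) fits (4, 4, 3); releases (1, 0, 0), pool now (5, 4, 3)
  T_a still needs (6, 2, 2) but only (5, 4, 3) is free — short on R1
  T_d still needs (0, 5, 3) but only (5, 4, 3) is free — short on R0
Processes that could never finish after the grant: T_a and T_d.


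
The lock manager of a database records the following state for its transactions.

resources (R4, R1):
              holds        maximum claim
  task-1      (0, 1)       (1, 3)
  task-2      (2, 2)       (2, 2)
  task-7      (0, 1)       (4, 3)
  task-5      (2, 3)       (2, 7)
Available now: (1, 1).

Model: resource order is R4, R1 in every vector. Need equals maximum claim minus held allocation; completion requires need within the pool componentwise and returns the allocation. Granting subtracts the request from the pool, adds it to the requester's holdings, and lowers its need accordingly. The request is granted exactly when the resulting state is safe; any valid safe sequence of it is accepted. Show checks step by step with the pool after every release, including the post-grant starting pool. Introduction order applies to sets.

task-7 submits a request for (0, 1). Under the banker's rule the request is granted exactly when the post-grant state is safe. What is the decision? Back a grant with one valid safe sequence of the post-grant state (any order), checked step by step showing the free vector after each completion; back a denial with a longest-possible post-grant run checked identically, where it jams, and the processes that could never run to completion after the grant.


DENY: after the grant no complete ordering would exist.
Key observation: after task-2, task-1 the pool peaks at (3, 3), and each blocked process is short somewhere: task-7 on R4; task-5 on R1.
After a pretend grant, a maximal execution: task-2, task-1 — then nothing else fits. Walking it through:
  pool = (1, 0)
  run task-2 (needs (0, 0), free (1, 0)); after release of (2, 2) the pool is (3, 2)
  run task-1 (needs (1, 2), free (3, 2)); after release of (0, 1) the pool is (3, 3)
  task-7 still needs (4, 1) but only (3, 3) is free — short on R4
  task-5 still needs (0, 4) but only (3, 3) is free — short on R1
Had the request been granted, task-7 and task-5 could never finish.


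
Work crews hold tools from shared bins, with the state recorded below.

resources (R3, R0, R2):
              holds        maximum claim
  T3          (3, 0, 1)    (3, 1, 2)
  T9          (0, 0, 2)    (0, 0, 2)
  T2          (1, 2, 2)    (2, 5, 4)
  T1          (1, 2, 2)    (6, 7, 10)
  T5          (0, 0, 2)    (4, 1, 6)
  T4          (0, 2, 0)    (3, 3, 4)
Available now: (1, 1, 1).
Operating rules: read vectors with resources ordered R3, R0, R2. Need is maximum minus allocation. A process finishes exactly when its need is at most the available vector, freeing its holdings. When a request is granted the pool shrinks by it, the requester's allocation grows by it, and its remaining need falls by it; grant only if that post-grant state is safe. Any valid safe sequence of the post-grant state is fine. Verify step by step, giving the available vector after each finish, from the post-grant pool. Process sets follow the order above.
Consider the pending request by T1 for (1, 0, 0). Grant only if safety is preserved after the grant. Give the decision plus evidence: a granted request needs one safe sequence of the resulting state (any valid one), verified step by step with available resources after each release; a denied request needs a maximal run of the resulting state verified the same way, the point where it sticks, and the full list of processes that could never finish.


GRANT: granting preserves safety; a valid post-grant sequence is T9, T3, T4, T2, T5, T1.
Key observation: with (0, 1, 1) left after the transfer, T9 can run at once — the state stays safe.
Step-by-step check of the post-grant state:
  pool = (0, 1, 1)
  T9 needs (0, 0, 0) <= (0, 1, 1) -> finishes; pool += (0, 0, 2) = (0, 1, 3)
  T3 needs (0, 1, 1) <= (0, 1, 3) -> finishes; pool += (3, 0, 1) = (3, 1, 4)
  T4 needs (3, 1, 4) <= (3, 1, 4) -> finishes; pool += (0, 2, 0) = (3, 3, 4)
  T2 needs (1, 3, 2) <= (3, 3, 4) -> finishes; pool += (1, 2, 2) = (4, 5, 6)
  T5 needs (4, 1, 4) <= (4, 5, 6) -> finishes; pool += (0, 0, 2) = (4, 5, 8)
  T1 needs (4, 5, 8) <= (4, 5, 8) -> finishes; pool += (2, 2, 2) = (6, 7, 10)


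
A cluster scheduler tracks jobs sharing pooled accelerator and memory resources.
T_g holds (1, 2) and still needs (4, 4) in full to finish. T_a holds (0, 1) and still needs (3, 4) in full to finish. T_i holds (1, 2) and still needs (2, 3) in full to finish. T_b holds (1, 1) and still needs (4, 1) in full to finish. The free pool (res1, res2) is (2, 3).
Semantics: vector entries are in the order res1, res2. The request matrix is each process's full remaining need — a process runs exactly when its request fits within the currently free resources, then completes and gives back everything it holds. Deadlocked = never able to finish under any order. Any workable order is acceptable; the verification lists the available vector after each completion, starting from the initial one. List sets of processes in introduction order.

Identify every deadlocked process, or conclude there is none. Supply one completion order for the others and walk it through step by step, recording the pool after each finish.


Deadlocked: T_g and T_b.
Key observation: the wall is res1: completing T_i, T_a brings the pool only to (3, 6), and all the rest need more.
One completion order for the rest: T_i, T_a. Walking it through:
  pool = (2, 3)
  T_i: need (2, 3) fits (2, 3); releases (1, 2), pool now (3, 5)
  T_a: need (3, 4) fits (3, 5); releases (0, 1), pool now (3, 6)
None of the blocked processes ever fits:
  T_g cannot run: need (4, 4) vs free (3, 6) (insufficient res1)
  T_b cannot run: need (4, 1) vs free (3, 6) (insufficient res1)


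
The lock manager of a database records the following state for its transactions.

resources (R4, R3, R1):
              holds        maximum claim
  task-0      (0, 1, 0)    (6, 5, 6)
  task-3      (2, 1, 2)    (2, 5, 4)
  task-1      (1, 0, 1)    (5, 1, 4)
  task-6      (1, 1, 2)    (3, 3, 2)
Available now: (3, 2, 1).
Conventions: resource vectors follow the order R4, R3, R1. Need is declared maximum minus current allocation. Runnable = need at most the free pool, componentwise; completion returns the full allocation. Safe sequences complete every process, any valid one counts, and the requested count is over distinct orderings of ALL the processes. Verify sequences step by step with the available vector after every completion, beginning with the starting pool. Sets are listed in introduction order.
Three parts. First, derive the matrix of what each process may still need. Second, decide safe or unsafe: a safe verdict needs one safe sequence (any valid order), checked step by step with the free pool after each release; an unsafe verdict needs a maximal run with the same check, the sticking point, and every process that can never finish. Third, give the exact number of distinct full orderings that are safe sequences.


(1) Outstanding need per process (order R4, R3, R1):
  task-0: (6, 4, 6)
  task-3: (0, 4, 2)
  task-1: (4, 1, 3)
  task-6: (2, 2, 0)
(2) UNSAFE.
Key observation: after task-6, task-1 complete, (5, 3, 4) is the best the pool ever gets, yet each leftover process wants more R3.
The run task-6, task-1 cannot be extended any further. Walking it through:
  pool = (3, 2, 1)
  task-6 needs (2, 2, 0) <= (3, 2, 1) -> finishes; pool += (1, 1, 2) = (4, 3, 3)
  task-1 needs (4, 1, 3) <= (4, 3, 3) -> finishes; pool += (1, 0, 1) = (5, 3, 4)
  task-0 still needs (6, 4, 6) but only (5, 3, 4) is free — short on R4, R3 and R1
  task-3 still needs (0, 4, 2) but only (5, 3, 4) is free — short on R3
Permanently blocked: task-0 and task-3.
(3) Precisely 0 of the possible complete orderings are safe sequences.


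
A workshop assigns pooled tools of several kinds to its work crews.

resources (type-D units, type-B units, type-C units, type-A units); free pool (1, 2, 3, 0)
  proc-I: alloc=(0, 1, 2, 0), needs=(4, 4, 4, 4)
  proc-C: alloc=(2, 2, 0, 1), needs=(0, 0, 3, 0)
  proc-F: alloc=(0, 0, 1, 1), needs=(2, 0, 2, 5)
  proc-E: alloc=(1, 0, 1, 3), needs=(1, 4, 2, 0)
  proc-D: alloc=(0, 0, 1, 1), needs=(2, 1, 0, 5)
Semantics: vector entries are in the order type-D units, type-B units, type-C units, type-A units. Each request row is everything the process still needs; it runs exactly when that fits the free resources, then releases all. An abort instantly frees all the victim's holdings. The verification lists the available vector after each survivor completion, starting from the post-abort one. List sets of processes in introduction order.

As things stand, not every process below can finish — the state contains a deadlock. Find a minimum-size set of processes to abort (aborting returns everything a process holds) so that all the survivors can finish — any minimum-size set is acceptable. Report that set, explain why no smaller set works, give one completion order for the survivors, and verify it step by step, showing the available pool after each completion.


Minimum abort set: proc-F.
Key observation: the deadlocked proc-D becomes finishable only because proc-F released (0, 0, 1, 1); it completes at step 4 below.
No smaller set exists: with zero aborts the deadlock remains.
One survivor order: proc-C, proc-E, proc-I, proc-D. Check, step by step (post-abort pool first):
  pool = (1, 2, 4, 1)
  proc-C needs (0, 0, 3, 0) <= (1, 2, 4, 1) -> finishes; pool += (2, 2, 0, 1) = (3, 4, 4, 2)
  proc-E needs (1, 4, 2, 0) <= (3, 4, 4, 2) -> finishes; pool += (1, 0, 1, 3) = (4, 4, 5, 5)
  proc-I needs (4, 4, 4, 4) <= (4, 4, 5, 5) -> finishes; pool += (0, 1, 2, 0) = (4, 5, 7, 5)
  proc-D needs (2, 1, 0, 5) <= (4, 5, 7, 5) -> finishes; pool += (0, 0, 1, 1) = (4, 5, 8, 6)


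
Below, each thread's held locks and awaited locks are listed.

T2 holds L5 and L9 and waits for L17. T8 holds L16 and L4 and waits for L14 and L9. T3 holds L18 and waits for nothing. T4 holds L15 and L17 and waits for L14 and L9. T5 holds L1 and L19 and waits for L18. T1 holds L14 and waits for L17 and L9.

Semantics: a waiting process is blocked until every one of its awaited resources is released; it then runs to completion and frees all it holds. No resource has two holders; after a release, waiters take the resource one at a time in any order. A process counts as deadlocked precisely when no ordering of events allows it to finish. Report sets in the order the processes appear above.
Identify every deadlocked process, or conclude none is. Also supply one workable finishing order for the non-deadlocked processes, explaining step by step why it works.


Deadlocked: T2, T8, T4 and T1.
Key observation: the cycle T2 -> T4 -> T2 can never break — each member waits on the next; T1 is caught in further circular waits and T8 waits into the deadlock from upstream.
The rest can finish in the order T3, T5.
Walking it through:
  run T3 (it waits on nothing); releases L18
  run T5 (all its waits — L18 — are resolved); releases L1 and L19


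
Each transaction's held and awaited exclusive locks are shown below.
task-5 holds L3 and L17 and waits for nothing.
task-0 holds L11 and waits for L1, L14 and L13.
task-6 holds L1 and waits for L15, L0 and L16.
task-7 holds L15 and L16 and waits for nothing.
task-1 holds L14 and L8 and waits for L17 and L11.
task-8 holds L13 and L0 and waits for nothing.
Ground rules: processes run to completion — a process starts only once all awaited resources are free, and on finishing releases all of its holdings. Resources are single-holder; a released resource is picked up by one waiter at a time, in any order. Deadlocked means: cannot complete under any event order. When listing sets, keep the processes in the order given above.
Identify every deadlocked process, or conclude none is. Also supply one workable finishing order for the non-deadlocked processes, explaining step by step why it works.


The deadlocked set is task-0 and task-1.
Key observation: the knot is the closed ring of waits task-0 -> task-1 -> task-0; no other process is dragged down with it.
A valid finishing order for the others: task-7, task-8, task-5, task-6.
Verifying each step:
  task-7: no waits; runs immediately, freeing L15 and L16
  task-8: no waits; runs immediately, freeing L13 and L0
  task-5: no waits; runs immediately, freeing L3 and L17
  run task-6 (all its waits — L15, L0 and L16 — are resolved); releases L1


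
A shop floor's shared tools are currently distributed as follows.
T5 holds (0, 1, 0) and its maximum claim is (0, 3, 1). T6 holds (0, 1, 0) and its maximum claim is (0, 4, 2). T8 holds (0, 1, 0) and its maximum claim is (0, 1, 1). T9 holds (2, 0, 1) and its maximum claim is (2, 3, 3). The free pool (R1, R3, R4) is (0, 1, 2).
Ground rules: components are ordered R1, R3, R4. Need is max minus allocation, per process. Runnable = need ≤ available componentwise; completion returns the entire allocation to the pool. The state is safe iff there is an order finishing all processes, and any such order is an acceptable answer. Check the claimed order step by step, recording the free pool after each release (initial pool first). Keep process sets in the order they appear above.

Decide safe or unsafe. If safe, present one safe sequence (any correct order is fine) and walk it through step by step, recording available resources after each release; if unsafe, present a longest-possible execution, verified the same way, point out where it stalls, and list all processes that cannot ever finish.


SAFE. One safe sequence: T8, T5, T9, T6.
Key observation: at T5 the run first touches a limit — (0, 2, 1) against (0, 2, 2), exact on a resource it actually requests.
Check, step by step:
  pool = (0, 1, 2)
  run T8 (needs (0, 0, 1), free (0, 1, 2)); after release of (0, 1, 0) the pool is (0, 2, 2)
  run T5 (needs (0, 2, 1), free (0, 2, 2)); after release of (0, 1, 0) the pool is (0, 3, 2)
  run T9 (needs (0, 3, 2), free (0, 3, 2)); after release of (2, 0, 1) the pool is (2, 3, 3)
  run T6 (needs (0, 3, 2), free (2, 3, 3)); after release of (0, 1, 0) the pool is (2, 4, 3)


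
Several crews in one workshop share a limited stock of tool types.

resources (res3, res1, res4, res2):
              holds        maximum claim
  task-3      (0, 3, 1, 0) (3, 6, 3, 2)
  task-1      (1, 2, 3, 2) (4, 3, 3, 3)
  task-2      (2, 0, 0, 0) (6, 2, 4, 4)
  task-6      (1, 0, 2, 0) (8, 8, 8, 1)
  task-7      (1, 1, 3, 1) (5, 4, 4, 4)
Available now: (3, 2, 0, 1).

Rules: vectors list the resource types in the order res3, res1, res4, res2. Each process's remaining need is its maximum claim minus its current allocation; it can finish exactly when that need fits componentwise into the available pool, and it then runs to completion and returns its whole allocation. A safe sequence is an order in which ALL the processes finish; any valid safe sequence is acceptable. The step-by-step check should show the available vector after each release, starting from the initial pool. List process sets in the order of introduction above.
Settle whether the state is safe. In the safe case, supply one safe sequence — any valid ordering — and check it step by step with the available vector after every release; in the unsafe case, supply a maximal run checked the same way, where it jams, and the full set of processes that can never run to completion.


SAFE. One safe sequence: task-1, task-7, task-2, task-3, task-6.
Key observation: task-1 marks the first exact bind of the order: its need (3, 1, 0, 1) fits the free (3, 2, 0, 1) with zero slack on a requested resource.
Verifying each step:
  pool = (3, 2, 0, 1)
  task-1 needs (3, 1, 0, 1) <= (3, 2, 0, 1) -> finishes; pool += (1, 2, 3, 2) = (4, 4, 3, 3)
  task-7 needs (4, 3, 1, 3) <= (4, 4, 3, 3) -> finishes; pool += (1, 1, 3, 1) = (5, 5, 6, 4)
  task-2 needs (4, 2, 4, 4) <= (5, 5, 6, 4) -> finishes; pool += (2, 0, 0, 0) = (7, 5, 6, 4)
  task-3 needs (3, 3, 2, 2) <= (7, 5, 6, 4) -> finishes; pool += (0, 3, 1, 0) = (7, 8, 7, 4)
  task-6 needs (7, 8, 6, 1) <= (7, 8, 7, 4) -> finishes; pool += (1, 0, 2, 0) = (8, 8, 9, 4)


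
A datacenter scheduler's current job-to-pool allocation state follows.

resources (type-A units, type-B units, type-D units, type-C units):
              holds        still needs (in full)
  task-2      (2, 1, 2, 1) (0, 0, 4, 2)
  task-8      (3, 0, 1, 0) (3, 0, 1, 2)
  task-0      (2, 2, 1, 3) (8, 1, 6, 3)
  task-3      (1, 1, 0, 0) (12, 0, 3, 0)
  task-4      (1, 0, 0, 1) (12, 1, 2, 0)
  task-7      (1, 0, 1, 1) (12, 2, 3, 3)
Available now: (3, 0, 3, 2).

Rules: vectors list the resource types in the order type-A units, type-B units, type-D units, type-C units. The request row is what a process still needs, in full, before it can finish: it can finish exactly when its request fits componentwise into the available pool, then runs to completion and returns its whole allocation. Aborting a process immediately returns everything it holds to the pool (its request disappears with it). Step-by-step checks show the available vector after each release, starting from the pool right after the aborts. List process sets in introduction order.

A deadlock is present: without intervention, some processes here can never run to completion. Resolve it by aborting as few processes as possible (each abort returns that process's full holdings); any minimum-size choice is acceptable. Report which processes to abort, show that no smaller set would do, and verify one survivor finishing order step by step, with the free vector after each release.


Abort task-3 and task-7.
Key observation: task-4 could never have finished before the abort; with (2, 1, 1, 1) returned by task-3 and task-7, it fits at step 4.
Why nothing smaller works — every single abort fails: task-2 alone leaves task-3 blocked (short on type-A units); task-8 alone leaves task-3 blocked (short on type-A units); task-0 alone leaves task-3 blocked (short on type-A units); task-3 alone leaves task-4 blocked (short on type-A units); task-4 alone leaves task-3 blocked (short on type-A units); task-7 alone leaves task-3 blocked (short on type-A units).
Survivors finish in the order: task-2, task-8, task-0, task-4. Check, step by step (pool after the aborts first):
  pool = (5, 1, 4, 3)
  task-2: need (0, 0, 4, 2) fits (5, 1, 4, 3); releases (2, 1, 2, 1), pool now (7, 2, 6, 4)
  task-8: need (3, 0, 1, 2) fits (7, 2, 6, 4); releases (3, 0, 1, 0), pool now (10, 2, 7, 4)
  task-0: need (8, 1, 6, 3) fits (10, 2, 7, 4); releases (2, 2, 1, 3), pool now (12, 4, 8, 7)
  task-4: need (12, 1, 2, 0) fits (12, 4, 8, 7); releases (1, 0, 0, 1), pool now (13, 4, 8, 8)
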